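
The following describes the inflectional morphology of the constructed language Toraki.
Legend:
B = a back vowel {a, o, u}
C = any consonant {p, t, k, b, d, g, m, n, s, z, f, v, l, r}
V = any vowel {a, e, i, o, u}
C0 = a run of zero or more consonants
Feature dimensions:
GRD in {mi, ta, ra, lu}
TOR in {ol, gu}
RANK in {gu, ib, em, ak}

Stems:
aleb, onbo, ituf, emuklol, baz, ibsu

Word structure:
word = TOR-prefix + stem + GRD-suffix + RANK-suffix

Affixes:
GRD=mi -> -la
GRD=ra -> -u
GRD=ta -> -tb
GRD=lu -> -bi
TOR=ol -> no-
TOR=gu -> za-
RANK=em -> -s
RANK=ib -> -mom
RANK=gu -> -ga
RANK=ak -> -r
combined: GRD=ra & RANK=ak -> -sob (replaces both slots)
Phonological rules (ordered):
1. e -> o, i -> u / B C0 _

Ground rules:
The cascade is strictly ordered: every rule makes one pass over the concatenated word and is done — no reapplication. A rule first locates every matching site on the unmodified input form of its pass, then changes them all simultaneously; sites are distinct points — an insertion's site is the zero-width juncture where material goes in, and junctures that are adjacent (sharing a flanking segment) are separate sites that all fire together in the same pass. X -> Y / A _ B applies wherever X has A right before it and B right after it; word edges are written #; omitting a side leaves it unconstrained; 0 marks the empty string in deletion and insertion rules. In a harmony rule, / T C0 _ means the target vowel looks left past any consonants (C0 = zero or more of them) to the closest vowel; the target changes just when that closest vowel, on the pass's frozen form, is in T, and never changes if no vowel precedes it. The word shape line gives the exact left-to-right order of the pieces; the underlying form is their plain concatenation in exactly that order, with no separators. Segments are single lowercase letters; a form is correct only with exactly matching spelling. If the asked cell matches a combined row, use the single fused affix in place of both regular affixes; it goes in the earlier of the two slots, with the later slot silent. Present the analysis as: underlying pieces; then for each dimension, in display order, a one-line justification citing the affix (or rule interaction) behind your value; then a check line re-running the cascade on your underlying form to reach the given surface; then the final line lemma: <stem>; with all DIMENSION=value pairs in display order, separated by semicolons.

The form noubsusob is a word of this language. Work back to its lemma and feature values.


underlying: no-ibsu-sob
GRD=ra - signalled by the combined affix row
TOR=ol - signalled by the affix no-
RANK=ak - signalled by the combined affix row
check: noibsusob -> noubsusob
lemma: ibsu; GRD=ra; TOR=ol; RANK=ak


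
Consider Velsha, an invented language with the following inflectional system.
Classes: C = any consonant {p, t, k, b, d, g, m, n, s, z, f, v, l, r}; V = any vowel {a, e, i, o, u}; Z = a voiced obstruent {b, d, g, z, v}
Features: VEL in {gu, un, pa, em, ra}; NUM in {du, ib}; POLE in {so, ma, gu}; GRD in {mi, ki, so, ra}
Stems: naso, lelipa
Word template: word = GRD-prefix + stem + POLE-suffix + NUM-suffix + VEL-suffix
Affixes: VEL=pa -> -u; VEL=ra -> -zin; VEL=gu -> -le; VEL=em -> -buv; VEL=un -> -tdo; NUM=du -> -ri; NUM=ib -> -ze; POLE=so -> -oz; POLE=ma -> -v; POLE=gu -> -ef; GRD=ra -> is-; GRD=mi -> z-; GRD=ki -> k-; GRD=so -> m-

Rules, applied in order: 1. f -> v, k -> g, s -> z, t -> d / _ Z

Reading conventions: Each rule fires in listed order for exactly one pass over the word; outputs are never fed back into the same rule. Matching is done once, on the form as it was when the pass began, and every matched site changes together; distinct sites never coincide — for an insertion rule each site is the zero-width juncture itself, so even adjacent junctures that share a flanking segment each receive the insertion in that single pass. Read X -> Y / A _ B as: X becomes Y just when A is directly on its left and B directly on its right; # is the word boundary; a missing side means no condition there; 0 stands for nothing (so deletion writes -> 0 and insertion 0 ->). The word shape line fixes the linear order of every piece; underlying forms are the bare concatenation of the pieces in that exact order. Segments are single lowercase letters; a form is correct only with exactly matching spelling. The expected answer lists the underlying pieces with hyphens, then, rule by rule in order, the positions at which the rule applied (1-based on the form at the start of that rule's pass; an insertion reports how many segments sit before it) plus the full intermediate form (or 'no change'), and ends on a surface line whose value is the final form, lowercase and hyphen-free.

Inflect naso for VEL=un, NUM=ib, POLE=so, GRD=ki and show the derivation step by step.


underlying: k-naso-oz-ze-tdo
1. f -> v, k -> g, s -> z, t -> d / _ Z: fires at position(s) 10: knasoozzeddo
surface: knasoozzeddo


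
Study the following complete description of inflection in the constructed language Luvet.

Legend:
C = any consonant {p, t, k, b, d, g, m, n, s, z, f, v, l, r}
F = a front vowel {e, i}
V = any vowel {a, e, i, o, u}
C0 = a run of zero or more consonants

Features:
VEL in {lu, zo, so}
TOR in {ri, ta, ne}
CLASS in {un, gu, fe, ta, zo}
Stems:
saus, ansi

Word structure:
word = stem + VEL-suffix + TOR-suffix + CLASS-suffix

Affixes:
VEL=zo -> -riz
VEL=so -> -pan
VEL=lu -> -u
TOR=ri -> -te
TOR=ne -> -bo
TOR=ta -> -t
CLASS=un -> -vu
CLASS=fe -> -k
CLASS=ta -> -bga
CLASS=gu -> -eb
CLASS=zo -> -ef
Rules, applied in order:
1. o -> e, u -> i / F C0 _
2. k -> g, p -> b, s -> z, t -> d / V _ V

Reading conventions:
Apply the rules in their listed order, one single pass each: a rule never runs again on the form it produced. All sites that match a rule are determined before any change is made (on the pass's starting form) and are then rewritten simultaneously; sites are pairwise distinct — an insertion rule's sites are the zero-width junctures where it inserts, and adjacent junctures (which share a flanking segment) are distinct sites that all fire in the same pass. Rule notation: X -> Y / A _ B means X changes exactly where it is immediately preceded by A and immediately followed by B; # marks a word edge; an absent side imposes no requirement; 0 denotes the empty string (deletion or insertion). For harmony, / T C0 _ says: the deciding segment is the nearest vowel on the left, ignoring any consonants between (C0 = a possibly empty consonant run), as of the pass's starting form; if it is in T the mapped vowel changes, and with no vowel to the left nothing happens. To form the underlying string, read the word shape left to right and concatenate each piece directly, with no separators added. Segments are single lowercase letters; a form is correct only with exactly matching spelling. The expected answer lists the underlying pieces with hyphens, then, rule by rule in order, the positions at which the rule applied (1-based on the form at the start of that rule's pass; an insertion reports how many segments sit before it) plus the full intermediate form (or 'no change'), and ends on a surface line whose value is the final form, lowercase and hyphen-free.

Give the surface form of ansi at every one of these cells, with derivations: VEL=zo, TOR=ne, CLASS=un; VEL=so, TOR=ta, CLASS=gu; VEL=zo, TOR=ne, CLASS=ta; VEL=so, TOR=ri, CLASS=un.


cell VEL=zo, TOR=ne, CLASS=un:
underlying: ansi-riz-bo-vu
1. o -> e, u -> i / F C0 _: fires at position(s) 9: ansirizbevu
2. k -> g, p -> b, s -> z, t -> d / V _ V: no change
surface: ansirizbevu

cell VEL=so, TOR=ta, CLASS=gu:
underlying: ansi-pan-t-eb
1. o -> e, u -> i / F C0 _: no change
2. k -> g, p -> b, s -> z, t -> d / V _ V: fires at position(s) 5: ansibanteb
surface: ansibanteb

cell VEL=zo, TOR=ne, CLASS=ta:
underlying: ansi-riz-bo-bga
1. o -> e, u -> i / F C0 _: fires at position(s) 9: ansirizbebga
2. k -> g, p -> b, s -> z, t -> d / V _ V: no change
surface: ansirizbebga

cell VEL=so, TOR=ri, CLASS=un:
underlying: ansi-pan-te-vu
1. o -> e, u -> i / F C0 _: fires at position(s) 11: ansipantevi
2. k -> g, p -> b, s -> z, t -> d / V _ V: fires at position(s) 5: ansibantevi
surface: ansibantevi


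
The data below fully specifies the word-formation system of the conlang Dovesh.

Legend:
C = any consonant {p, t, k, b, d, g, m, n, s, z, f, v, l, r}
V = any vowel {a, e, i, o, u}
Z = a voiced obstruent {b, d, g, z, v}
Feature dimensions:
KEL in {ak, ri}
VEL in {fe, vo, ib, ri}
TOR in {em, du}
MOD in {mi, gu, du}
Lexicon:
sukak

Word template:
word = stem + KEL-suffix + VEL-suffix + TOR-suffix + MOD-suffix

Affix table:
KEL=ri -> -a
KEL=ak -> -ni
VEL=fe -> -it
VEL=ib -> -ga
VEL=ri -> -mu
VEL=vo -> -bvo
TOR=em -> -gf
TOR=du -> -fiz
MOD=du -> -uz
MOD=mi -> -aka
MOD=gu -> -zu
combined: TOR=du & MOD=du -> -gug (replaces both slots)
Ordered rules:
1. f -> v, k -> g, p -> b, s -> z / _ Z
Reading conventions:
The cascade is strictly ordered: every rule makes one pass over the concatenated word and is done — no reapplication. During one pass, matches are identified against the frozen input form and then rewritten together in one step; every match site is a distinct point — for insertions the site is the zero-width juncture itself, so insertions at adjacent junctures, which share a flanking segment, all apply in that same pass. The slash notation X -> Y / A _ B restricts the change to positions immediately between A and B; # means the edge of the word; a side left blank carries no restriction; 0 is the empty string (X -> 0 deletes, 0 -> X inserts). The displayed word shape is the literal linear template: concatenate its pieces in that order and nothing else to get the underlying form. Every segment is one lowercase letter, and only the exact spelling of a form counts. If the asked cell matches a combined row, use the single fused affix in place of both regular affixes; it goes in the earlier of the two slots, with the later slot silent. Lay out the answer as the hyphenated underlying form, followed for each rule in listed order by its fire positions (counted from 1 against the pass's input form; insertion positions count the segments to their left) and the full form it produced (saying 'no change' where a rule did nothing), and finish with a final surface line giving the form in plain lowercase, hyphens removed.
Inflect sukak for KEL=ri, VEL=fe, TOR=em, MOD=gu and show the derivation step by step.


underlying: sukak-a-it-gf-zu
1. f -> v, k -> g, p -> b, s -> z / _ Z: fires at position(s) 10: sukakaitgvzu
surface: sukakaitgvzu


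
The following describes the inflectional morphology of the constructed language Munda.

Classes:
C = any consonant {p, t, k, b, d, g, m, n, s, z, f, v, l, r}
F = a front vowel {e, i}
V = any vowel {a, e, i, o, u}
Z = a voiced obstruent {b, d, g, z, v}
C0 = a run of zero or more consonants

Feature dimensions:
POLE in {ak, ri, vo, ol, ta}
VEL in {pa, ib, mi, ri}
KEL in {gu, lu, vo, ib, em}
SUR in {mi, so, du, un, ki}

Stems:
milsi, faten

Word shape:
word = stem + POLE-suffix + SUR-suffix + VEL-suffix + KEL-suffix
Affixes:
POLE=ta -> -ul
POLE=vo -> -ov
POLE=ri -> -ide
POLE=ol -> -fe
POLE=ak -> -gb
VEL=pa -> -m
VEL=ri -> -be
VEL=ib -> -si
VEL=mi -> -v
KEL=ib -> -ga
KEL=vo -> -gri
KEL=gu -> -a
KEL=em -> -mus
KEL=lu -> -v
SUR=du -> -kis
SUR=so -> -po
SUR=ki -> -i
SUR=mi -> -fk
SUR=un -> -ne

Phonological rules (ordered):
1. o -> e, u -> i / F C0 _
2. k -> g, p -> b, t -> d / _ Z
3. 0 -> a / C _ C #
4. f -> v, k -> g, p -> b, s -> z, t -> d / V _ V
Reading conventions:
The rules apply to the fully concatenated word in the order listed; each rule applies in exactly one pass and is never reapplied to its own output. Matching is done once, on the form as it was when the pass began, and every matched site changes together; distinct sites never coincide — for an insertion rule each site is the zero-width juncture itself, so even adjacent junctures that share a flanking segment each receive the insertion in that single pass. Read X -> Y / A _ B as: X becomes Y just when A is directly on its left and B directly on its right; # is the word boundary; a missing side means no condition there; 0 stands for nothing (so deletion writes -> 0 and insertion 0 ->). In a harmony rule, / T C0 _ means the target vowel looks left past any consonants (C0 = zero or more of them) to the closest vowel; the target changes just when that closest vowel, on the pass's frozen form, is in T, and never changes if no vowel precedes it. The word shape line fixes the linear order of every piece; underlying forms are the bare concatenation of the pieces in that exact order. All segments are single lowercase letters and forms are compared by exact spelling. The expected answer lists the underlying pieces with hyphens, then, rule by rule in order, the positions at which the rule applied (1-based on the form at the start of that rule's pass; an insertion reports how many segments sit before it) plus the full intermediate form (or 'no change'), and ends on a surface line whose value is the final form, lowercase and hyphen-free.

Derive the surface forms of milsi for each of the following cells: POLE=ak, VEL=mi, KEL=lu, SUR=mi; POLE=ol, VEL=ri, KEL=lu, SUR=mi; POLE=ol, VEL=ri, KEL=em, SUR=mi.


cell POLE=ak, VEL=mi, KEL=lu, SUR=mi:
underlying: milsi-gb-fk-v-v
1. o -> e, u -> i / F C0 _: no change
2. k -> g, p -> b, t -> d / _ Z: fires at position(s) 9: milsigbfgvv
3. 0 -> a / C _ C #: inserts after position(s) 10: milsigbfgvav
4. f -> v, k -> g, p -> b, s -> z, t -> d / V _ V: no change
surface: milsigbfgvav

cell POLE=ol, VEL=ri, KEL=lu, SUR=mi:
underlying: milsi-fe-fk-be-v
1. o -> e, u -> i / F C0 _: no change
2. k -> g, p -> b, t -> d / _ Z: fires at position(s) 9: milsifefgbev
3. 0 -> a / C _ C #: no change
4. f -> v, k -> g, p -> b, s -> z, t -> d / V _ V: fires at position(s) 6: milsivefgbev
surface: milsivefgbev

cell POLE=ol, VEL=ri, KEL=em, SUR=mi:
underlying: milsi-fe-fk-be-mus
1. o -> e, u -> i / F C0 _: fires at position(s) 13: milsifefkbemis
2. k -> g, p -> b, t -> d / _ Z: fires at position(s) 9: milsifefgbemis
3. 0 -> a / C _ C #: no change
4. f -> v, k -> g, p -> b, s -> z, t -> d / V _ V: fires at position(s) 6: milsivefgbemis
surface: milsivefgbemis


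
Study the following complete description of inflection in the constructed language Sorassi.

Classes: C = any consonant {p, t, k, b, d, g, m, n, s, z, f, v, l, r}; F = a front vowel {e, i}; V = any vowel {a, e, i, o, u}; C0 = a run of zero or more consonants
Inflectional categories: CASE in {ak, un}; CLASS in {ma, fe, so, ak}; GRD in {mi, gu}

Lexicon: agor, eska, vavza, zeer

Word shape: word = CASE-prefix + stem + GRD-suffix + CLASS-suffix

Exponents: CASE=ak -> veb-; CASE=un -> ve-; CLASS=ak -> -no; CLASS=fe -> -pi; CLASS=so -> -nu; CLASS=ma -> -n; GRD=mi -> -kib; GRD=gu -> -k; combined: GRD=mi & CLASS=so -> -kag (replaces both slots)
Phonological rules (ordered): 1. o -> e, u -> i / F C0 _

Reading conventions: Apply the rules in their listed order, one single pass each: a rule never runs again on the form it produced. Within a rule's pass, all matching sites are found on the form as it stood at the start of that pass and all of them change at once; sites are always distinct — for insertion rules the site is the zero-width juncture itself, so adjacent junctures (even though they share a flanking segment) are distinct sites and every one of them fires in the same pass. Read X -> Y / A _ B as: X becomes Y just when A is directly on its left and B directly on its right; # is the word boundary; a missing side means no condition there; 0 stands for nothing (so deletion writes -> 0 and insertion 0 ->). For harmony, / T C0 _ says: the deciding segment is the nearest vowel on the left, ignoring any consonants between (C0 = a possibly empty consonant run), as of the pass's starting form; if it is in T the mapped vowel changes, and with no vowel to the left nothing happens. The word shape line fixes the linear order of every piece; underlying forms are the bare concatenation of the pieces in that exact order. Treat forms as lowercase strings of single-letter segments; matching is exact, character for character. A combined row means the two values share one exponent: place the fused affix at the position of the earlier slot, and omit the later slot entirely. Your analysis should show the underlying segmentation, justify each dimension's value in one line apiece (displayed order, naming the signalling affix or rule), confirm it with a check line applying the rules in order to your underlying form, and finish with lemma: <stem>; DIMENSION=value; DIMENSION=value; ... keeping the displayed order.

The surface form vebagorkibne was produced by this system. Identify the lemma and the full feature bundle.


underlying: veb-agor-kib-no
CASE=ak - signalled by the affix veb-
CLASS=ak - signalled by the affix -no
GRD=mi - signalled by the affix -kib
check: vebagorkibno -> vebagorkibne
lemma: agor; CASE=ak; CLASS=ak; GRD=mi


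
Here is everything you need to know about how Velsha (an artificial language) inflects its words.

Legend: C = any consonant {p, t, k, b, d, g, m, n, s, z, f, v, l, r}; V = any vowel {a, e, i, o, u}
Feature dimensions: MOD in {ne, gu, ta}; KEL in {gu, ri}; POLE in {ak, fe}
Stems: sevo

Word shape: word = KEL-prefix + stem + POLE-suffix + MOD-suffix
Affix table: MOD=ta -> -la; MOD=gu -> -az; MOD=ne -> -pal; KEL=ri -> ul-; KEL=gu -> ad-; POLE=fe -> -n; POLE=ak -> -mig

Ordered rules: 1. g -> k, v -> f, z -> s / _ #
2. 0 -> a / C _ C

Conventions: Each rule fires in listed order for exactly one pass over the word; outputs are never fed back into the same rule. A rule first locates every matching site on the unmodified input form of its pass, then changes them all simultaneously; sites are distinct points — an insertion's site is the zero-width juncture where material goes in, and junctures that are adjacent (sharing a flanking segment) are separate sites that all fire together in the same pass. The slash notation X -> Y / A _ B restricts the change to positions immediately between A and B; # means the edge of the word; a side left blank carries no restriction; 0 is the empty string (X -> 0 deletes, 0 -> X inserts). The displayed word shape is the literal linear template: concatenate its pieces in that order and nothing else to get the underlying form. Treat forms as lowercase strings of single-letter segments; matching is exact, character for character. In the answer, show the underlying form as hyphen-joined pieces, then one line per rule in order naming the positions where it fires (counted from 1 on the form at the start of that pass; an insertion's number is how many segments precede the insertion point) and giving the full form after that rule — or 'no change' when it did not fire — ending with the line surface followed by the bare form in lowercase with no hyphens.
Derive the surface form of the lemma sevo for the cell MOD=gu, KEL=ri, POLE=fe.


underlying: ul-sevo-n-az
1. g -> k, v -> f, z -> s / _ #: fires at position(s) 9: ulsevonas
2. 0 -> a / C _ C: inserts after position(s) 2: ulasevonas
surface: ulasevonas


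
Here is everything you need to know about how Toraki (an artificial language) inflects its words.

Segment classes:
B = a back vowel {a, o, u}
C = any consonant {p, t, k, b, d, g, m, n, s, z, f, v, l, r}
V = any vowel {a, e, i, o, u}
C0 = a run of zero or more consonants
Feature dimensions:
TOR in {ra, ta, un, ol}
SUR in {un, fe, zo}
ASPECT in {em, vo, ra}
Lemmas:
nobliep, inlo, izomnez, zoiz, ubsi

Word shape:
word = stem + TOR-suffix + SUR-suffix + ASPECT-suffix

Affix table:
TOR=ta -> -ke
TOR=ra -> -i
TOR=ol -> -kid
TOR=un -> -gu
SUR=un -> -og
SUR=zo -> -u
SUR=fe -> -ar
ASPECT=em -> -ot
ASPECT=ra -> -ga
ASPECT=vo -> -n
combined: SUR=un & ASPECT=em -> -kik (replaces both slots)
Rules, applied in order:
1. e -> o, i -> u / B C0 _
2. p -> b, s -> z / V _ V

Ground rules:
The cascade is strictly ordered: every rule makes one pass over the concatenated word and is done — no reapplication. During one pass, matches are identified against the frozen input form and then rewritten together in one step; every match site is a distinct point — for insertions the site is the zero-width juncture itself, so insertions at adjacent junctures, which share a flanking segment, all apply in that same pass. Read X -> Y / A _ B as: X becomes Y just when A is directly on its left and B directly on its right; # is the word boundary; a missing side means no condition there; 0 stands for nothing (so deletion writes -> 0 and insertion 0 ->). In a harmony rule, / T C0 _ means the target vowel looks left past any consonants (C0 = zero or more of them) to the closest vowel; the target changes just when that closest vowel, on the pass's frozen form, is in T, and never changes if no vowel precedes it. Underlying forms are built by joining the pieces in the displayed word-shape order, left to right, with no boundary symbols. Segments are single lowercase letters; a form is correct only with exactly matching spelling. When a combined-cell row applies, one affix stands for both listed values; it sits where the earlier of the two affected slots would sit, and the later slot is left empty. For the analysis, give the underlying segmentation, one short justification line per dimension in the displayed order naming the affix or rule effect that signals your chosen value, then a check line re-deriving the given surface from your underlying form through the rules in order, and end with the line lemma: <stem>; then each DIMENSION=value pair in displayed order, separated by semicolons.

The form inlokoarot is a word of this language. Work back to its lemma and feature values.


underlying: inlo-ke-ar-ot
TOR=ta - signalled by the affix -ke
SUR=fe - signalled by the affix -ar
ASPECT=em - signalled by the affix -ot
check: inlokearot -> inlokoarot -> inlokoarot
lemma: inlo; TOR=ta; SUR=fe; ASPECT=em


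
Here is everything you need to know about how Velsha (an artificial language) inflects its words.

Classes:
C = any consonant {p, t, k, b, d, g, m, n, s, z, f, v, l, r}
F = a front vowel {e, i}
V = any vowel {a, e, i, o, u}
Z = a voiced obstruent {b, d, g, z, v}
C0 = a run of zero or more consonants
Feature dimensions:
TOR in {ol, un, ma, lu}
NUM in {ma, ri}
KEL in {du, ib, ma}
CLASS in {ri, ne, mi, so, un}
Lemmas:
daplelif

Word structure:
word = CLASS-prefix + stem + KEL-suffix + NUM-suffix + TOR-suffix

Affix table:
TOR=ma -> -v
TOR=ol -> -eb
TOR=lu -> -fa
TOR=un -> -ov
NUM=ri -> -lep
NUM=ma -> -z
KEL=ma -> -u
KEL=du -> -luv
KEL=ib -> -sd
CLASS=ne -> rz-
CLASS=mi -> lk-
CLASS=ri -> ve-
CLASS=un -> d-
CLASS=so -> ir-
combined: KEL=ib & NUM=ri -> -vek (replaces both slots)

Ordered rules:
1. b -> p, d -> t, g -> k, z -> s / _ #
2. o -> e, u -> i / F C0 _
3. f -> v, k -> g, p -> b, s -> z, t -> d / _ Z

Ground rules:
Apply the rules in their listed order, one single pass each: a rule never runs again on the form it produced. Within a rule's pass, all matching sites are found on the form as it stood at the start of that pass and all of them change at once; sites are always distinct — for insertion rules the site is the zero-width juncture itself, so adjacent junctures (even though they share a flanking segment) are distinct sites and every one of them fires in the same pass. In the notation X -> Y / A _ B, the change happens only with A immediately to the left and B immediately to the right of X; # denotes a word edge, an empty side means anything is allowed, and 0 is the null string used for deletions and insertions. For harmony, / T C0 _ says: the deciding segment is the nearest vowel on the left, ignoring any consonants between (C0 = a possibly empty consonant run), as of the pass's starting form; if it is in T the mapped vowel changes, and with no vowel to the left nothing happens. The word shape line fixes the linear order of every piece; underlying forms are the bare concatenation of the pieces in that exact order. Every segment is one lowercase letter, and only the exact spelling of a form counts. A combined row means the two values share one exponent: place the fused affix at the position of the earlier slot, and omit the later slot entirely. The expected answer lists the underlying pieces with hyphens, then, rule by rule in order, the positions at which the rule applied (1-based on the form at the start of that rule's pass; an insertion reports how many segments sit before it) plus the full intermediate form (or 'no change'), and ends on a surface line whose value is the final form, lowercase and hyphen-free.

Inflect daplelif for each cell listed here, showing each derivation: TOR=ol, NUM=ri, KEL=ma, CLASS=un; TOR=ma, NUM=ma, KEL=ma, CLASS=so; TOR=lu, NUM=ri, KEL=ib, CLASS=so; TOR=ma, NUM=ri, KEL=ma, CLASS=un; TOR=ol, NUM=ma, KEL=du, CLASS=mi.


cell TOR=ol, NUM=ri, KEL=ma, CLASS=un:
underlying: d-daplelif-u-lep-eb
1. b -> p, d -> t, g -> k, z -> s / _ #: fires at position(s) 15: ddaplelifulepep
2. o -> e, u -> i / F C0 _: fires at position(s) 10: ddaplelifilepep
3. f -> v, k -> g, p -> b, s -> z, t -> d / _ Z: no change
surface: ddaplelifilepep

cell TOR=ma, NUM=ma, KEL=ma, CLASS=so:
underlying: ir-daplelif-u-z-v
1. b -> p, d -> t, g -> k, z -> s / _ #: no change
2. o -> e, u -> i / F C0 _: fires at position(s) 11: irdaplelifizv
3. f -> v, k -> g, p -> b, s -> z, t -> d / _ Z: no change
surface: irdaplelifizv

cell TOR=lu, NUM=ri, KEL=ib, CLASS=so:
underlying: ir-daplelif-vek-fa
1. b -> p, d -> t, g -> k, z -> s / _ #: no change
2. o -> e, u -> i / F C0 _: no change
3. f -> v, k -> g, p -> b, s -> z, t -> d / _ Z: fires at position(s) 10: irdaplelivvekfa
surface: irdaplelivvekfa

cell TOR=ma, NUM=ri, KEL=ma, CLASS=un:
underlying: d-daplelif-u-lep-v
1. b -> p, d -> t, g -> k, z -> s / _ #: no change
2. o -> e, u -> i / F C0 _: fires at position(s) 10: ddaplelifilepv
3. f -> v, k -> g, p -> b, s -> z, t -> d / _ Z: fires at position(s) 13: ddaplelifilebv
surface: ddaplelifilebv

cell TOR=ol, NUM=ma, KEL=du, CLASS=mi:
underlying: lk-daplelif-luv-z-eb
1. b -> p, d -> t, g -> k, z -> s / _ #: fires at position(s) 16: lkdaplelifluvzep
2. o -> e, u -> i / F C0 _: fires at position(s) 12: lkdapleliflivzep
3. f -> v, k -> g, p -> b, s -> z, t -> d / _ Z: fires at position(s) 2: lgdapleliflivzep
surface: lgdapleliflivzep


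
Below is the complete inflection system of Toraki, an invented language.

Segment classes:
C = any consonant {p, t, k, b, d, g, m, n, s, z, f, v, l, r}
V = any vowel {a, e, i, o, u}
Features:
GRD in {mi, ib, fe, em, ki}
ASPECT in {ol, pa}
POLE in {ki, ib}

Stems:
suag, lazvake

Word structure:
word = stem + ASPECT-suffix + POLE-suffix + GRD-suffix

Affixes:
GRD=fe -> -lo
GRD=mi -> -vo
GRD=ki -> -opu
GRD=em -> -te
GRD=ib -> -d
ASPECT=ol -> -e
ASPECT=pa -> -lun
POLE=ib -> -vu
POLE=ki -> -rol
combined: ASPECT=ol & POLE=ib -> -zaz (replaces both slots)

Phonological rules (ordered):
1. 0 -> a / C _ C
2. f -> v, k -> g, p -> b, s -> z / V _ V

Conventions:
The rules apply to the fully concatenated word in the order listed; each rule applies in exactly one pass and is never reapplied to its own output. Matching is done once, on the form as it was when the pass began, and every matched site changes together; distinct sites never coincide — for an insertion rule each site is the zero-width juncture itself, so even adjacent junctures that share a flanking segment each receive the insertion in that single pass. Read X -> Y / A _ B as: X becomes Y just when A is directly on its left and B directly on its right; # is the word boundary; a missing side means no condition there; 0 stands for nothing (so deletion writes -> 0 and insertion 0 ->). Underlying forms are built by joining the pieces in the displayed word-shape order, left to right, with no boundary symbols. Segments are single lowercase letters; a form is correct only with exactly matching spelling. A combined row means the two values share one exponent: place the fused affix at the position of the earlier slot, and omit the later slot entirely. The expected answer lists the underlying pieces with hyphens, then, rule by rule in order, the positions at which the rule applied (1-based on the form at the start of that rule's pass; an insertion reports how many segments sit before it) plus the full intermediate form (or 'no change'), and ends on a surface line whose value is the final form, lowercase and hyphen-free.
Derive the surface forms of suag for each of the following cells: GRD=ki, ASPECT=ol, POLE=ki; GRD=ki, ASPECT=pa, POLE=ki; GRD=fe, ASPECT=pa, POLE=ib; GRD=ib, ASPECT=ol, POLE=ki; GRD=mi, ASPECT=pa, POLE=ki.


cell GRD=ki, ASPECT=ol, POLE=ki:
underlying: suag-e-rol-opu
1. 0 -> a / C _ C: no change
2. f -> v, k -> g, p -> b, s -> z / V _ V: fires at position(s) 10: suagerolobu
surface: suagerolobu

cell GRD=ki, ASPECT=pa, POLE=ki:
underlying: suag-lun-rol-opu
1. 0 -> a / C _ C: inserts after position(s) 4, 7: suagalunarolopu
2. f -> v, k -> g, p -> b, s -> z / V _ V: fires at position(s) 14: suagalunarolobu
surface: suagalunarolobu

cell GRD=fe, ASPECT=pa, POLE=ib:
underlying: suag-lun-vu-lo
1. 0 -> a / C _ C: inserts after position(s) 4, 7: suagalunavulo
2. f -> v, k -> g, p -> b, s -> z / V _ V: no change
surface: suagalunavulo

cell GRD=ib, ASPECT=ol, POLE=ki:
underlying: suag-e-rol-d
1. 0 -> a / C _ C: inserts after position(s) 8: suagerolad
2. f -> v, k -> g, p -> b, s -> z / V _ V: no change
surface: suagerolad

cell GRD=mi, ASPECT=pa, POLE=ki:
underlying: suag-lun-rol-vo
1. 0 -> a / C _ C: inserts after position(s) 4, 7, 10: suagalunarolavo
2. f -> v, k -> g, p -> b, s -> z / V _ V: no change
surface: suagalunarolavo


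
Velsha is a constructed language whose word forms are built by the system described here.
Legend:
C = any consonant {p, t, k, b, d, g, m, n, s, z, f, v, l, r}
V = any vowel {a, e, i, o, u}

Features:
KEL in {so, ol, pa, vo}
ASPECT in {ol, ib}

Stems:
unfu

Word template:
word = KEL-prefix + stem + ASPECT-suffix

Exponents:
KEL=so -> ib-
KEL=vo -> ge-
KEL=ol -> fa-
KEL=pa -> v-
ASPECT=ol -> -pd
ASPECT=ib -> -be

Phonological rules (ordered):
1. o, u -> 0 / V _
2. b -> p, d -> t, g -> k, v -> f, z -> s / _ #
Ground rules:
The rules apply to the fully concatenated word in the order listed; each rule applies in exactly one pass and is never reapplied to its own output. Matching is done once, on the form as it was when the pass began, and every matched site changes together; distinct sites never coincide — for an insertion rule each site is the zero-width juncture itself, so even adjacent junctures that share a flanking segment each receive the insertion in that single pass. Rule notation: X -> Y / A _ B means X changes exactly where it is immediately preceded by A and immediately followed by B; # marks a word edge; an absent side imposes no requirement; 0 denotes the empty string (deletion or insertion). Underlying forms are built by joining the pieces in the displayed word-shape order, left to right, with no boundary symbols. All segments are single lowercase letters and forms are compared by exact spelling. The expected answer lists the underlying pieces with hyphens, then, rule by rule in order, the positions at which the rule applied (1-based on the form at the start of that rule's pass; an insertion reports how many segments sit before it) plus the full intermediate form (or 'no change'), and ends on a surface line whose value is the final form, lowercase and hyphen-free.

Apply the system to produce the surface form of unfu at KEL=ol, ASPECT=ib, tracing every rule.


underlying: fa-unfu-be
1. o, u -> 0 / V _: fires at position(s) 3: fanfube
2. b -> p, d -> t, g -> k, v -> f, z -> s / _ #: no change
surface: fanfube


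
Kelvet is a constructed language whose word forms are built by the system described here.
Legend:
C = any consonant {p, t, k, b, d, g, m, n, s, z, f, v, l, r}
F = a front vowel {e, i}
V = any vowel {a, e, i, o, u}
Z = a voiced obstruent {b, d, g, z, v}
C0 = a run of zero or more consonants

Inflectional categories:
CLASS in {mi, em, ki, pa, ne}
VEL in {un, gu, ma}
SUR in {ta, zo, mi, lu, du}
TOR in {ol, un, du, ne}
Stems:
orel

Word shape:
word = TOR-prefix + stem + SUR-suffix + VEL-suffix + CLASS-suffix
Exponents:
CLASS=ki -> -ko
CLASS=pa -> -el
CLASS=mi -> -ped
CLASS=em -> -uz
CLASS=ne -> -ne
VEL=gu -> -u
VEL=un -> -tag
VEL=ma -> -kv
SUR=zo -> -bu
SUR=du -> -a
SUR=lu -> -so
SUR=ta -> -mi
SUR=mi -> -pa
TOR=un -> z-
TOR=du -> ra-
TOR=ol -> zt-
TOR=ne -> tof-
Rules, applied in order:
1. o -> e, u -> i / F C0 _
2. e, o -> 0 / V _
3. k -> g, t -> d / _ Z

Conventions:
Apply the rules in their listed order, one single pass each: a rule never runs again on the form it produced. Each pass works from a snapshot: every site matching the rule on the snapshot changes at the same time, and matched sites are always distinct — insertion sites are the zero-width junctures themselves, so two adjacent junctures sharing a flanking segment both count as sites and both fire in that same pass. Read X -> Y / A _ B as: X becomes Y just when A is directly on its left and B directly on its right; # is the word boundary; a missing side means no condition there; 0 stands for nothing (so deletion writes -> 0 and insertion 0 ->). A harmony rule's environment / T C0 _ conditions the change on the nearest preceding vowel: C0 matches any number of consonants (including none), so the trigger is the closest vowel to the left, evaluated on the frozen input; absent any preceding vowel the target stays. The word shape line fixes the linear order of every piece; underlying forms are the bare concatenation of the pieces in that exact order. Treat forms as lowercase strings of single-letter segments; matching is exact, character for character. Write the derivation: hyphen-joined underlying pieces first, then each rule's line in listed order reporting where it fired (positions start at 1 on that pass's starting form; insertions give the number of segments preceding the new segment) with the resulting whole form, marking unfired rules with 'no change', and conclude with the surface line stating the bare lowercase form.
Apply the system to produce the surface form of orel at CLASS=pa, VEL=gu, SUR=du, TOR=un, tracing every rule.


underlying: z-orel-a-u-el
1. o -> e, u -> i / F C0 _: no change
2. e, o -> 0 / V _: fires at position(s) 8: zorelaul
3. k -> g, t -> d / _ Z: no change
surface: zorelaul


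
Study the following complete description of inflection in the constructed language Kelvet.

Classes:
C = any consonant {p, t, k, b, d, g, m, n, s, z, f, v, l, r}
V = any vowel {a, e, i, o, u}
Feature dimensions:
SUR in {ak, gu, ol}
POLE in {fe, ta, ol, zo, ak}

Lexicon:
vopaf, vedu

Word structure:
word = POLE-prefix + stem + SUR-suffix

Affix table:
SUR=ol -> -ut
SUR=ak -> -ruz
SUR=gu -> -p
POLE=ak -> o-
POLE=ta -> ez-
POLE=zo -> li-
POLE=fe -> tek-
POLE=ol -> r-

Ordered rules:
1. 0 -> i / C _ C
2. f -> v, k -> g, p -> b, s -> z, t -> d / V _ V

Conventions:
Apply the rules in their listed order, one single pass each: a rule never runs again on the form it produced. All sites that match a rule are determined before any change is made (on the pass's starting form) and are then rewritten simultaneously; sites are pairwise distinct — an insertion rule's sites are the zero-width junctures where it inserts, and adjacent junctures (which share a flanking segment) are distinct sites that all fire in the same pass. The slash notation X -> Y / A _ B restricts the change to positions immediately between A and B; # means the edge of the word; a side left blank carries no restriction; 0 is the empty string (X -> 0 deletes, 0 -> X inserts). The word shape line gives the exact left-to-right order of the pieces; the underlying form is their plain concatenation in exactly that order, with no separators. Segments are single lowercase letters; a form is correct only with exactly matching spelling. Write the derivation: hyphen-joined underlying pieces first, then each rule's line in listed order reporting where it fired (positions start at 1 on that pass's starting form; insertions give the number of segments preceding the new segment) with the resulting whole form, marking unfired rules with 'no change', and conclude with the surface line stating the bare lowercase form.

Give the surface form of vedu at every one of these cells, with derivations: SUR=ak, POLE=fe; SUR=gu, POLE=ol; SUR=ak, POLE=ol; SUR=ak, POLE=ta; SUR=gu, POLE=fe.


cell SUR=ak, POLE=fe:
underlying: tek-vedu-ruz
1. 0 -> i / C _ C: inserts after position(s) 3: tekiveduruz
2. f -> v, k -> g, p -> b, s -> z, t -> d / V _ V: fires at position(s) 3: tegiveduruz
surface: tegiveduruz

cell SUR=gu, POLE=ol:
underlying: r-vedu-p
1. 0 -> i / C _ C: inserts after position(s) 1: rivedup
2. f -> v, k -> g, p -> b, s -> z, t -> d / V _ V: no change
surface: rivedup

cell SUR=ak, POLE=ol:
underlying: r-vedu-ruz
1. 0 -> i / C _ C: inserts after position(s) 1: riveduruz
2. f -> v, k -> g, p -> b, s -> z, t -> d / V _ V: no change
surface: riveduruz

cell SUR=ak, POLE=ta:
underlying: ez-vedu-ruz
1. 0 -> i / C _ C: inserts after position(s) 2: eziveduruz
2. f -> v, k -> g, p -> b, s -> z, t -> d / V _ V: no change
surface: eziveduruz

cell SUR=gu, POLE=fe:
underlying: tek-vedu-p
1. 0 -> i / C _ C: inserts after position(s) 3: tekivedup
2. f -> v, k -> g, p -> b, s -> z, t -> d / V _ V: fires at position(s) 3: tegivedup
surface: tegivedup


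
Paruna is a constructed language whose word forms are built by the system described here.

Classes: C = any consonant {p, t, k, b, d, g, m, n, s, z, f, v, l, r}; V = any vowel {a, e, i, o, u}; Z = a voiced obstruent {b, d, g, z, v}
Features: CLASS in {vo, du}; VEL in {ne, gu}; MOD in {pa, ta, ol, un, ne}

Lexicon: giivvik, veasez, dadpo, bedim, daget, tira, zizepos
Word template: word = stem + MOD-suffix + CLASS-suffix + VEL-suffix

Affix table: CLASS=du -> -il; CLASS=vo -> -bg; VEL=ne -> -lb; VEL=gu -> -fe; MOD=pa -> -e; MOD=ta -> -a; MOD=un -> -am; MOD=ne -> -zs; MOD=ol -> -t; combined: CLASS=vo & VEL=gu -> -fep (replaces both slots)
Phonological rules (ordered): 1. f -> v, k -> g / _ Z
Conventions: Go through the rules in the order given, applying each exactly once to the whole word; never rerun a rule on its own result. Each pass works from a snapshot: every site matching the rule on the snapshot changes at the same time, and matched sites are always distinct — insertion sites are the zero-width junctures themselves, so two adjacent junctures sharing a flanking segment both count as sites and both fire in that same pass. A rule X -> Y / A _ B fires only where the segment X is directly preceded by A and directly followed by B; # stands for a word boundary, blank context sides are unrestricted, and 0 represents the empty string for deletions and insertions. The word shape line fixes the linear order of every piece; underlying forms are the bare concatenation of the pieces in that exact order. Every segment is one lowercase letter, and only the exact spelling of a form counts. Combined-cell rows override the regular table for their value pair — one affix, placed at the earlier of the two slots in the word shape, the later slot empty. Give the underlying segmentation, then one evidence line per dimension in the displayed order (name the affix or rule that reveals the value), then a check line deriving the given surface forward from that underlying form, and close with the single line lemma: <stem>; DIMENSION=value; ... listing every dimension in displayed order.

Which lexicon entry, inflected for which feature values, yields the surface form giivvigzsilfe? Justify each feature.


underlying: giivvik-zs-il-fe
CLASS=du - signalled by the affix -il
VEL=gu - signalled by the affix -fe
MOD=ne - signalled by the affix -zs
check: giivvikzsilfe -> giivvigzsilfe
lemma: giivvik; CLASS=du; VEL=gu; MOD=ne


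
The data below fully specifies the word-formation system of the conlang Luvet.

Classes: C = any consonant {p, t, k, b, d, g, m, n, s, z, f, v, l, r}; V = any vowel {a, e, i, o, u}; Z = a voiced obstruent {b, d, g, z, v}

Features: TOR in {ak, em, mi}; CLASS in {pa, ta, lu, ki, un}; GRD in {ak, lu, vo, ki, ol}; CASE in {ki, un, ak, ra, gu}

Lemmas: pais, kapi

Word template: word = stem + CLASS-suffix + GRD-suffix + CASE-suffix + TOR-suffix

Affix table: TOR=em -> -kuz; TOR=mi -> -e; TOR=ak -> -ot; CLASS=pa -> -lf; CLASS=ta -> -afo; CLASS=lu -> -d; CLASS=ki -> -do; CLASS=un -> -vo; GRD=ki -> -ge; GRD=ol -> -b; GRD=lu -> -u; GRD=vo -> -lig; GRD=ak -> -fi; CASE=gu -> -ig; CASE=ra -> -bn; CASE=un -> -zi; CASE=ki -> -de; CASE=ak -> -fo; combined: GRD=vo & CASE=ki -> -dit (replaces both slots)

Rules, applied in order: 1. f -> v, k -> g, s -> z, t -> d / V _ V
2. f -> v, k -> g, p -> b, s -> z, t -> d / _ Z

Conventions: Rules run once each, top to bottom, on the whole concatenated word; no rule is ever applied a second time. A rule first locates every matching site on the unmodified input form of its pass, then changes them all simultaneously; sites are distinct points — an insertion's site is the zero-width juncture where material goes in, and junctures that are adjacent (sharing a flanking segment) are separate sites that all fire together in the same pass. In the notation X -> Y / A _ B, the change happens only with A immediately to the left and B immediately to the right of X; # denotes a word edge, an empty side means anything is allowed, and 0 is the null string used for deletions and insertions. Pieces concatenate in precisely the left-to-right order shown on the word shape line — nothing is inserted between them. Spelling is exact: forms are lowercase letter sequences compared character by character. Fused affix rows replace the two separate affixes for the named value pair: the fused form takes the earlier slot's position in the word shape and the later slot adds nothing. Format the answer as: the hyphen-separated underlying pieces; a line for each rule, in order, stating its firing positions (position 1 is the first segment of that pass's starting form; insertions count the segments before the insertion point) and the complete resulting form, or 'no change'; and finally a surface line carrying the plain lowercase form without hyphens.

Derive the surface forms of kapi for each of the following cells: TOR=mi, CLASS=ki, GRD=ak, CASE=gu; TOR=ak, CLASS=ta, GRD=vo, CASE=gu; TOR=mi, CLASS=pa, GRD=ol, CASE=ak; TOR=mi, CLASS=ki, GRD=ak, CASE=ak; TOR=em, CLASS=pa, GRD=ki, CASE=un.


cell TOR=mi, CLASS=ki, GRD=ak, CASE=gu:
underlying: kapi-do-fi-ig-e
1. f -> v, k -> g, s -> z, t -> d / V _ V: fires at position(s) 7: kapidoviige
2. f -> v, k -> g, p -> b, s -> z, t -> d / _ Z: no change
surface: kapidoviige

cell TOR=ak, CLASS=ta, GRD=vo, CASE=gu:
underlying: kapi-afo-lig-ig-ot
1. f -> v, k -> g, s -> z, t -> d / V _ V: fires at position(s) 6: kapiavoligigot
2. f -> v, k -> g, p -> b, s -> z, t -> d / _ Z: no change
surface: kapiavoligigot

cell TOR=mi, CLASS=pa, GRD=ol, CASE=ak:
underlying: kapi-lf-b-fo-e
1. f -> v, k -> g, s -> z, t -> d / V _ V: no change
2. f -> v, k -> g, p -> b, s -> z, t -> d / _ Z: fires at position(s) 6: kapilvbfoe
surface: kapilvbfoe

cell TOR=mi, CLASS=ki, GRD=ak, CASE=ak:
underlying: kapi-do-fi-fo-e
1. f -> v, k -> g, s -> z, t -> d / V _ V: fires at position(s) 7, 9: kapidovivoe
2. f -> v, k -> g, p -> b, s -> z, t -> d / _ Z: no change
surface: kapidovivoe

cell TOR=em, CLASS=pa, GRD=ki, CASE=un:
underlying: kapi-lf-ge-zi-kuz
1. f -> v, k -> g, s -> z, t -> d / V _ V: fires at position(s) 11: kapilfgeziguz
2. f -> v, k -> g, p -> b, s -> z, t -> d / _ Z: fires at position(s) 6: kapilvgeziguz
surface: kapilvgeziguz
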